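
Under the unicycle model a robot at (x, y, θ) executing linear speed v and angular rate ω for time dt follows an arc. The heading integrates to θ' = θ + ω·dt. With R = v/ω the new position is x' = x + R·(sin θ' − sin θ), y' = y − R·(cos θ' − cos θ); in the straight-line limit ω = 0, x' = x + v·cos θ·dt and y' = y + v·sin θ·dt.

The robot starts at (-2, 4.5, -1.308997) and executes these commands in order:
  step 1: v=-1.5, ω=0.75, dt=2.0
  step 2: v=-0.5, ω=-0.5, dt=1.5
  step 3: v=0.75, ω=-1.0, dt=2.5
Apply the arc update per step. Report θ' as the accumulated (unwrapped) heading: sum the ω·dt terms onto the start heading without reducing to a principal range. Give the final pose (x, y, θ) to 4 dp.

step 1: θ'=0.1910 (R=-2.0000) → pose (-4.3115, 5.9460, 0.1910)
step 2: θ'=-0.5590 (R=1.0000) → pose (-5.0317, 6.0800, -0.5590)
step 3: θ'=-3.0590 (R=-0.7500) → pose (-5.3676, 4.6967, -3.0590)

(-5.3676, 4.6967, -3.0590)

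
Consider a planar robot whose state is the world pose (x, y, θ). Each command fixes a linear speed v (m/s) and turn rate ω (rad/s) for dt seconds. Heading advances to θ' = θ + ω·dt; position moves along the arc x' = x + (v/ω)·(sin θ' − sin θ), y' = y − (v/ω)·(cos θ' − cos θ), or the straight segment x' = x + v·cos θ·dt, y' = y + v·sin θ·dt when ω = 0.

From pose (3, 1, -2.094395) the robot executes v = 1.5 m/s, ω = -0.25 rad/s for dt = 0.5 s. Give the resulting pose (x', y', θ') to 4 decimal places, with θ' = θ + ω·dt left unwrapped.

θ' = -2.0944 + -0.25·0.5 = -2.2194
R = v/ω = 1.5/-0.25 = -6.0000
x' = 3 + -6.0000·(sin -2.2194 − sin -2.0944) = 2.5854
y' = 1 − -6.0000·(cos -2.2194 − cos -2.0944) = 0.3756

(2.5854, 0.3756, -2.2194)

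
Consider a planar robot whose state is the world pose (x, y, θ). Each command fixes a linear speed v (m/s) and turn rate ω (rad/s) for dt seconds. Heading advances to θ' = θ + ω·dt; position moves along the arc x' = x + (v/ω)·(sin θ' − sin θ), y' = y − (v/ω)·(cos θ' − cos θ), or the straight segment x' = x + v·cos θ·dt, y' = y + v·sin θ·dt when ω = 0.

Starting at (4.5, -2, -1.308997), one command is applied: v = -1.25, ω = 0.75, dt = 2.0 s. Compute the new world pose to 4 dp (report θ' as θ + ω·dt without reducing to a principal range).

θ' = -1.3090 + 0.75·2.0 = 0.1910
R = v/ω = -1.25/0.75 = -1.6667
x' = 4.5 + -1.6667·(sin 0.1910 − sin -1.3090) = 2.5737
y' = -2 − -1.6667·(cos 0.1910 − cos -1.3090) = -0.7950

(2.5737, -0.7950, 0.1910)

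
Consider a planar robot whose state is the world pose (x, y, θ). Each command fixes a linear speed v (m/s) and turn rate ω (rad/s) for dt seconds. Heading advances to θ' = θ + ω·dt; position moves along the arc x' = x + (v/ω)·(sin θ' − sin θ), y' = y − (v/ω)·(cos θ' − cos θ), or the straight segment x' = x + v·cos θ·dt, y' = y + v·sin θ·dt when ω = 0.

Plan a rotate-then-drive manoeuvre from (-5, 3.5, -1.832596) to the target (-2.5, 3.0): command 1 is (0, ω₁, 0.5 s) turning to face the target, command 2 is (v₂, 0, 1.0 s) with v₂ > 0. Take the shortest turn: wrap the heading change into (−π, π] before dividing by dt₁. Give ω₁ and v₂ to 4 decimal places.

ω₁ = 3.2704, v₂ = 2.5495

heading to target = atan2(3−3.5, -2.5−-5) = -0.1974
Δθ = wrap(-0.1974 − -1.8326) = 1.6352; ω₁ = Δθ/dt₁ = 3.2704
distance = √((-2.5−-5)² + (3−3.5)²) = 2.5495; v₂ = distance/dt₂ = 2.5495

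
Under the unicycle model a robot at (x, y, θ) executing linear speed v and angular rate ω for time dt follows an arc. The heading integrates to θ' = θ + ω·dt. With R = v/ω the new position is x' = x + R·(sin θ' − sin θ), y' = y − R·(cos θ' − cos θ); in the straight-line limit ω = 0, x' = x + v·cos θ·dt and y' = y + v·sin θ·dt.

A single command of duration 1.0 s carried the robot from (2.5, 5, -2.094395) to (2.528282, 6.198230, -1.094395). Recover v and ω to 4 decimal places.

v = -1.2500, ω = 1.0000

Δθ = -1.094395 − -2.094395 = 1.000000
ω = Δθ/dt = 1.000000/1.0 = 1.0000
R = −Δy/(cos θ' − cos θ) = -1.2500
v = R·ω = -1.2500·1.0000 = -1.2500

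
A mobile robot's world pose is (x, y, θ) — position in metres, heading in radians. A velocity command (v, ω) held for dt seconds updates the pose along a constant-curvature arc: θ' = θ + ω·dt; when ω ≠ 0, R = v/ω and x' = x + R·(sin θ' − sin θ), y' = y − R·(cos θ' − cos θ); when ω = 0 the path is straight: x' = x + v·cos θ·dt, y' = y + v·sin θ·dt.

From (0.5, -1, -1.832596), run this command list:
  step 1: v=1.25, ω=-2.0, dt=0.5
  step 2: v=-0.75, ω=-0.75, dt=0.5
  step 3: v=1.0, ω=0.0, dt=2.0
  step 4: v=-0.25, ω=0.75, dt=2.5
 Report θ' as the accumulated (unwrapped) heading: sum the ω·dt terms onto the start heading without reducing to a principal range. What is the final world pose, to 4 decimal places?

step 1: θ'=-2.8326 (R=-0.6250) → pose (0.0864, -1.4336, -2.8326)
step 2: θ'=-3.2076 (R=1.0000) → pose (0.4564, -1.3885, -3.2076)
step 3: θ'=-3.2076 (straight) → pose (-1.5392, -1.2565, -3.2076)
step 4: θ'=-1.3326 (R=-0.3333) → pose (-1.1933, -0.8453, -1.3326)

(-1.1933, -0.8453, -1.3326)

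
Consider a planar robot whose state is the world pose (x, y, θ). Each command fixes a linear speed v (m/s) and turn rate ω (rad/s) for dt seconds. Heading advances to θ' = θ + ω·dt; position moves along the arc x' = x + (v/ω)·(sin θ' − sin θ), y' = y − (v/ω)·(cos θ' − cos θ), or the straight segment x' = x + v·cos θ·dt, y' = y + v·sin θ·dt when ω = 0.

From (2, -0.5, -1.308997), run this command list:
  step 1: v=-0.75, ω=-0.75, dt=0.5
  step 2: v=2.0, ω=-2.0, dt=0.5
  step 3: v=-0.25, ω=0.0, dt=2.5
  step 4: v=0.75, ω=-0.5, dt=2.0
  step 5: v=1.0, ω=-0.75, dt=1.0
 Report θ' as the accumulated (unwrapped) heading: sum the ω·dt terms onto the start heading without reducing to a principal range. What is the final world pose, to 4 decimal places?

(-0.0495, 0.2003, -4.4340)

step 1: θ'=-1.6840 (R=1.0000) → pose (1.9723, -0.1282, -1.6840)
step 2: θ'=-2.6840 (R=-1.0000) → pose (1.4205, -0.9124, -2.6840)
step 3: θ'=-2.6840 (straight) → pose (1.9812, -0.6363, -2.6840)
step 4: θ'=-3.6840 (R=-1.5000) → pose (0.5442, -0.5753, -3.6840)
step 5: θ'=-4.4340 (R=-1.3333) → pose (-0.0495, 0.2003, -4.4340)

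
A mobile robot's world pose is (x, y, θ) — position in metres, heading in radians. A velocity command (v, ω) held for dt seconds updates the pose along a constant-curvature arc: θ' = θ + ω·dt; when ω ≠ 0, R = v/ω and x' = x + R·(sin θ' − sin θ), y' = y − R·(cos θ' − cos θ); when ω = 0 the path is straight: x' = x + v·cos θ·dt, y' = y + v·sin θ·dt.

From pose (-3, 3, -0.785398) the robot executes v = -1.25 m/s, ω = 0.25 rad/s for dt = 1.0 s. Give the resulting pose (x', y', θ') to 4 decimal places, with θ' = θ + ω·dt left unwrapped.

(-3.9846, 3.7648, -0.5354)

θ' = -0.7854 + 0.25·1.0 = -0.5354
R = v/ω = -1.25/0.25 = -5.0000
x' = -3 + -5.0000·(sin -0.5354 − sin -0.7854) = -3.9846
y' = 3 − -5.0000·(cos -0.5354 − cos -0.7854) = 3.7648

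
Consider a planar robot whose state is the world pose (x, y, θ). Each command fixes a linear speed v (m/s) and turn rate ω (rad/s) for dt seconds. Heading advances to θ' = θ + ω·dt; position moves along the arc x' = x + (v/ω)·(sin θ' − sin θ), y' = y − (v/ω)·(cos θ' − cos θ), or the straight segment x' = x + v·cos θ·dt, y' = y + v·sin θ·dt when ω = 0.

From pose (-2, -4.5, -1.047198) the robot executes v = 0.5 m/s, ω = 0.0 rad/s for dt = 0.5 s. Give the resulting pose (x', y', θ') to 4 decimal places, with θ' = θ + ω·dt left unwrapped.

θ' = -1.0472 + 0.0·0.5 = -1.0472
ω = 0 → straight: x' = -2 + 0.5·cos(-1.0472)·0.5 = -1.8750
y' = -4.5 + 0.5·sin(-1.0472)·0.5 = -4.7165

(-1.8750, -4.7165, -1.0472)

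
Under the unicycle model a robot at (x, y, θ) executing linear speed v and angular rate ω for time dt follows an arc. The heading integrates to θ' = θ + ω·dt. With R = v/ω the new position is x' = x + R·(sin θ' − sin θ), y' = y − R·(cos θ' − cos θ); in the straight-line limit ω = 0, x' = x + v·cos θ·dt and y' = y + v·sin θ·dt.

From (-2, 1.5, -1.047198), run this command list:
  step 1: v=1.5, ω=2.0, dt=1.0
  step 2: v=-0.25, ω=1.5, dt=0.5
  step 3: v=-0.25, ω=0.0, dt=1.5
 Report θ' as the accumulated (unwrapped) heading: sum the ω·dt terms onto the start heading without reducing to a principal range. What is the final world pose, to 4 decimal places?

step 1: θ'=0.9528 (R=0.7500) → pose (-0.7392, 1.4404, 0.9528)
step 2: θ'=1.7028 (R=-0.1667) → pose (-0.7686, 1.3219, 1.7028)
step 3: θ'=1.7028 (straight) → pose (-0.7192, 0.9502, 1.7028)

(-0.7192, 0.9502, 1.7028)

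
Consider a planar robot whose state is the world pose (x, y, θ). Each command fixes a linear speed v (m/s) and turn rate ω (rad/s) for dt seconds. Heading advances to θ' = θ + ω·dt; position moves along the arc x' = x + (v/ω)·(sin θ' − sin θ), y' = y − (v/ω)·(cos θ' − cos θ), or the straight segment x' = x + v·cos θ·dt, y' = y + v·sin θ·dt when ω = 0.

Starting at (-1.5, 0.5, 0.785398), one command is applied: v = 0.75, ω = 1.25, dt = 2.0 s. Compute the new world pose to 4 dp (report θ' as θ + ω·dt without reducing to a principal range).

θ' = 0.7854 + 1.25·2.0 = 3.2854
R = v/ω = 0.75/1.25 = 0.6000
x' = -1.5 + 0.6000·(sin 3.2854 − sin 0.7854) = -2.0103
y' = 0.5 − 0.6000·(cos 3.2854 − cos 0.7854) = 1.5181

(-2.0103, 1.5181, 3.2854)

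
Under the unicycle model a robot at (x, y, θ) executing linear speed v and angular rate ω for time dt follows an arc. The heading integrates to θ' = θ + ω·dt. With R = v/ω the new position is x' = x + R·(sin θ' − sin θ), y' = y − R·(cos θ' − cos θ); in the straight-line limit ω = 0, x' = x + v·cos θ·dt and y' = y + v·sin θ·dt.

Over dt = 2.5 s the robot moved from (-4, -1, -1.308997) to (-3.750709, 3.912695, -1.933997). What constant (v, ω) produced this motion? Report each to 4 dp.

v = -2.0000, ω = -0.2500

Δθ = -1.933997 − -1.308997 = -0.625000
ω = Δθ/dt = -0.625000/2.5 = -0.2500
R = −Δy/(cos θ' − cos θ) = 8.0000
v = R·ω = 8.0000·-0.2500 = -2.0000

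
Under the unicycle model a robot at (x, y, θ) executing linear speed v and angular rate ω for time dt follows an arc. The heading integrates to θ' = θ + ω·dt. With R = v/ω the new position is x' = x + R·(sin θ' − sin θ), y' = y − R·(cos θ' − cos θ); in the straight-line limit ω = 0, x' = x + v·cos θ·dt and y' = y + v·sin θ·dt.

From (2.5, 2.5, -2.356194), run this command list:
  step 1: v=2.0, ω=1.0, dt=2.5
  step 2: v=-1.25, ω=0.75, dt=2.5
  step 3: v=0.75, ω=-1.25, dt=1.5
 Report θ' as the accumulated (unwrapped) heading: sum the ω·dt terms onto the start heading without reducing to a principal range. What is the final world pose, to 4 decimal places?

(3.3923, -2.4113, 0.1438)

step 1: θ'=0.1438 (R=2.0000) → pose (4.2008, -0.8936, 0.1438)
step 2: θ'=2.0188 (R=-1.6667) → pose (2.9375, -3.2650, 2.0188)
step 3: θ'=0.1438 (R=-0.6000) → pose (3.3923, -2.4113, 0.1438)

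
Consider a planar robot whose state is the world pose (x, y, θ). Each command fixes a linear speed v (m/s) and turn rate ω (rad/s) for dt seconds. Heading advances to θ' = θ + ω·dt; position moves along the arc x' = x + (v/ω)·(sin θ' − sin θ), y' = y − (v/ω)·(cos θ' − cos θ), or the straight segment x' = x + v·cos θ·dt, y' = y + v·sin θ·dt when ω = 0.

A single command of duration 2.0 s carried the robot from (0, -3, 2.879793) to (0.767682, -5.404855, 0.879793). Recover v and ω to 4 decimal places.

Δθ = 0.879793 − 2.879793 = -2.000000
ω = Δθ/dt = -2.000000/2.0 = -1.0000
R = −Δy/(cos θ' − cos θ) = 1.5000
v = R·ω = 1.5000·-1.0000 = -1.5000

v = -1.5000, ω = -1.0000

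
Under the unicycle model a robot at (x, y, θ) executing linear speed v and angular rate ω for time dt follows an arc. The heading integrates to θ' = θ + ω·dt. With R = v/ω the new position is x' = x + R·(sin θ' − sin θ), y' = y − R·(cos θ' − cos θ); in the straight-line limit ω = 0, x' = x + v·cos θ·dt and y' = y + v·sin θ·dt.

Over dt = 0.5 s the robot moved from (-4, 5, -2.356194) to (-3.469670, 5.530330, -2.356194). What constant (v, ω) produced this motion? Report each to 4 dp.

Δθ = -2.356194 − -2.356194 = 0.000000
ω = Δθ/dt = 0.000000/0.5 = 0.0000
ω = 0 → v = (Δx·cos θ + Δy·sin θ)/dt = -1.5000

v = -1.5000, ω = 0.0000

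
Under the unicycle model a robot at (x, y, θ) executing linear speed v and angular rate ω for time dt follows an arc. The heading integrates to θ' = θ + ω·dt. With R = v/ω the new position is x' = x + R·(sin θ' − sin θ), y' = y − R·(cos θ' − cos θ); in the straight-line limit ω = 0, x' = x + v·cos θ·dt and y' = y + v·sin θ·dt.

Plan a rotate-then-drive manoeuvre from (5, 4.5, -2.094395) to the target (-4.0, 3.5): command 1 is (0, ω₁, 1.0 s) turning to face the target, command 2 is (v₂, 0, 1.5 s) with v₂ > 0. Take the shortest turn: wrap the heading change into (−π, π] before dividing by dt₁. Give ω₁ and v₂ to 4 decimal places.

ω₁ = -0.9365, v₂ = 6.0369

heading to target = atan2(3.5−4.5, -4−5) = -3.0309
Δθ = wrap(-3.0309 − -2.0944) = -0.9365; ω₁ = Δθ/dt₁ = -0.9365
distance = √((-4−5)² + (3.5−4.5)²) = 9.0554; v₂ = distance/dt₂ = 6.0369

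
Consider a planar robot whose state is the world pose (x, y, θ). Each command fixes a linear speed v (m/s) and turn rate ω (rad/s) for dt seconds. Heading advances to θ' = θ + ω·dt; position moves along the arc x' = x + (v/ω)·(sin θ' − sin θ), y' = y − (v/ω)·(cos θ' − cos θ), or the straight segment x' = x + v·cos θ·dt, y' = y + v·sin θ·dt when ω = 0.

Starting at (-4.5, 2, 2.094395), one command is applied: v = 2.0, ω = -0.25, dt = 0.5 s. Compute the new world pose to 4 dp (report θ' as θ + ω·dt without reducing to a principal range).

(-4.9446, 2.8950, 1.9694)

θ' = 2.0944 + -0.25·0.5 = 1.9694
R = v/ω = 2.0/-0.25 = -8.0000
x' = -4.5 + -8.0000·(sin 1.9694 − sin 2.0944) = -4.9446
y' = 2 − -8.0000·(cos 1.9694 − cos 2.0944) = 2.8950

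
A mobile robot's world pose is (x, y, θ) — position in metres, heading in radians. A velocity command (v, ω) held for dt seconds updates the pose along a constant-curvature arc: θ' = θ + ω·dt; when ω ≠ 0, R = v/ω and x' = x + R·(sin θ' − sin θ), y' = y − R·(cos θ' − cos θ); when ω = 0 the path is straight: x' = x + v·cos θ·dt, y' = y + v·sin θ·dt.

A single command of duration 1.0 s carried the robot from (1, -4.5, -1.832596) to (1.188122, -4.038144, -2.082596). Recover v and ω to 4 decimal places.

v = -0.5000, ω = -0.2500

Δθ = -2.082596 − -1.832596 = -0.250000
ω = Δθ/dt = -0.250000/1.0 = -0.2500
R = −Δy/(cos θ' − cos θ) = 2.0000
v = R·ω = 2.0000·-0.2500 = -0.5000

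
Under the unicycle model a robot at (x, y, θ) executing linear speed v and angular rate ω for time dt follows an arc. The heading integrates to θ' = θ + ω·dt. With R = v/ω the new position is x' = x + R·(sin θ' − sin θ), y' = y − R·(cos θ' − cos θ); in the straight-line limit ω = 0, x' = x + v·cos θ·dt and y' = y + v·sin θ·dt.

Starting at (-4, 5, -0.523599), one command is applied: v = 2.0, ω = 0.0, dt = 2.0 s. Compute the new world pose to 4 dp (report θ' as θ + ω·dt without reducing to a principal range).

(-0.5359, 3.0000, -0.5236)

θ' = -0.5236 + 0.0·2.0 = -0.5236
ω = 0 → straight: x' = -4 + 2.0·cos(-0.5236)·2.0 = -0.5359
y' = 5 + 2.0·sin(-0.5236)·2.0 = 3.0000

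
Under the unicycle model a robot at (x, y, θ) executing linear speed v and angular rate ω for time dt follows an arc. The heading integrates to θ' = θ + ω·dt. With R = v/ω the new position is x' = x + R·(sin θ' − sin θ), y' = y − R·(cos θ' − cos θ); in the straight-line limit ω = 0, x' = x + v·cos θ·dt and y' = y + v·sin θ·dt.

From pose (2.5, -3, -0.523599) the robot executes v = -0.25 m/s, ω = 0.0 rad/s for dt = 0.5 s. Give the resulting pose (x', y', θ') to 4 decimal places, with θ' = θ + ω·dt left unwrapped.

θ' = -0.5236 + 0.0·0.5 = -0.5236
ω = 0 → straight: x' = 2.5 + -0.25·cos(-0.5236)·0.5 = 2.3917
y' = -3 + -0.25·sin(-0.5236)·0.5 = -2.9375

(2.3917, -2.9375, -0.5236)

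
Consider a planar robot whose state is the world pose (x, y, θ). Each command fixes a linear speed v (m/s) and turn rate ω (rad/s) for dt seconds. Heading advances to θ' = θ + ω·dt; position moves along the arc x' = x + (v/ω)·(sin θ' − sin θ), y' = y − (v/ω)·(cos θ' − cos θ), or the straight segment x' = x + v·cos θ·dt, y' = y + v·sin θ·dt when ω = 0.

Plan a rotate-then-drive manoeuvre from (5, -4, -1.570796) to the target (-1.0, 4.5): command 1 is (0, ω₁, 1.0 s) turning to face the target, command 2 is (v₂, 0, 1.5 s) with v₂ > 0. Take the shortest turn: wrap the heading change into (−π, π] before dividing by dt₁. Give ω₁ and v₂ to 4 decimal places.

ω₁ = -2.5269, v₂ = 6.9362

heading to target = atan2(4.5−-4, -1−5) = 2.1855
Δθ = wrap(2.1855 − -1.5708) = -2.5269; ω₁ = Δθ/dt₁ = -2.5269
distance = √((-1−5)² + (4.5−-4)²) = 10.4043; v₂ = distance/dt₂ = 6.9362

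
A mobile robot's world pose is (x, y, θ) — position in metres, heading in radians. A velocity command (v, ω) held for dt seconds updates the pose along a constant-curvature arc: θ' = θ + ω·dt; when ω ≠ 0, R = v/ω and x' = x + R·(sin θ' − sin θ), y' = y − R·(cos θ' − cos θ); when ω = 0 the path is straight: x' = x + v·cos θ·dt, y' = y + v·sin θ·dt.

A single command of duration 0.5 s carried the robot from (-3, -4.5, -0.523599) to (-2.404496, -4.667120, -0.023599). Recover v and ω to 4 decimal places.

Δθ = -0.023599 − -0.523599 = 0.500000
ω = Δθ/dt = 0.500000/0.5 = 1.0000
R = Δx/(sin θ' − sin θ) = 1.2500
v = R·ω = 1.2500·1.0000 = 1.2500

v = 1.2500, ω = 1.0000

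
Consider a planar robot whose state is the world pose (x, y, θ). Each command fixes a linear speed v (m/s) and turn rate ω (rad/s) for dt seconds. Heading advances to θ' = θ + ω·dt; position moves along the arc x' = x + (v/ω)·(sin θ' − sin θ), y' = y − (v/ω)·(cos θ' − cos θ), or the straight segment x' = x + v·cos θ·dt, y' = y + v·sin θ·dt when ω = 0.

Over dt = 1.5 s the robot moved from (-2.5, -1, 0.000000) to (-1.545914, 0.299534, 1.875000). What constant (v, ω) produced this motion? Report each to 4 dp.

Δθ = 1.875000 − 0.000000 = 1.875000
ω = Δθ/dt = 1.875000/1.5 = 1.2500
R = −Δy/(cos θ' − cos θ) = 1.0000
v = R·ω = 1.0000·1.2500 = 1.2500

v = 1.2500, ω = 1.2500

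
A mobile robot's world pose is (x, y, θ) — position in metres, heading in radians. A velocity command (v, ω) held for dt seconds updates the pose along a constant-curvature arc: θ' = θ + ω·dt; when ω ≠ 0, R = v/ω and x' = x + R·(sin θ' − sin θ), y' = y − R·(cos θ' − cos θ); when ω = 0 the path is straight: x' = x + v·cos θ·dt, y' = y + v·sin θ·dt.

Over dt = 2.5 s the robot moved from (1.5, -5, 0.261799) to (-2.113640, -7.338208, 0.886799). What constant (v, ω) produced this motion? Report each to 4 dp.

Δθ = 0.886799 − 0.261799 = 0.625000
ω = Δθ/dt = 0.625000/2.5 = 0.2500
R = Δx/(sin θ' − sin θ) = -7.0000
v = R·ω = -7.0000·0.2500 = -1.7500

v = -1.7500, ω = 0.2500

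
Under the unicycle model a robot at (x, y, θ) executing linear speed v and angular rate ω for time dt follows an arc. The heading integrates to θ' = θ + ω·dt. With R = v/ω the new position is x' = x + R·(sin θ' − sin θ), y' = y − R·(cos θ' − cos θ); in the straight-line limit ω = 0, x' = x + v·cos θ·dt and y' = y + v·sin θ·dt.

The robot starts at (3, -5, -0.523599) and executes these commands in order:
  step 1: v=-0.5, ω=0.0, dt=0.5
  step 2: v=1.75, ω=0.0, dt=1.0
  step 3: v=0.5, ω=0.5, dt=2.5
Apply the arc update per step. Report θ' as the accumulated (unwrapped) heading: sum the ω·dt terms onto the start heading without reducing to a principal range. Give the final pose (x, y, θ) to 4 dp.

(5.4632, -5.6315, 0.7264)

step 1: θ'=-0.5236 (straight) → pose (2.7835, -4.8750, -0.5236)
step 2: θ'=-0.5236 (straight) → pose (4.2990, -5.7500, -0.5236)
step 3: θ'=0.7264 (R=1.0000) → pose (5.4632, -5.6315, 0.7264)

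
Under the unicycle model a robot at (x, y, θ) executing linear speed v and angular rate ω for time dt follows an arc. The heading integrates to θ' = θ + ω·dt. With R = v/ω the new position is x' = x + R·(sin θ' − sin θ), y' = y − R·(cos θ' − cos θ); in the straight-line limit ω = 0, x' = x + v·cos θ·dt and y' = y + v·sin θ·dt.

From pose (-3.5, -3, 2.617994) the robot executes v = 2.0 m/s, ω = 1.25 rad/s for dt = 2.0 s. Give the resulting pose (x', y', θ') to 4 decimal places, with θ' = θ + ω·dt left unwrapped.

(-5.7702, -5.0170, 5.1180)

θ' = 2.6180 + 1.25·2.0 = 5.1180
R = v/ω = 2.0/1.25 = 1.6000
x' = -3.5 + 1.6000·(sin 5.1180 − sin 2.6180) = -5.7702
y' = -3 − 1.6000·(cos 5.1180 − cos 2.6180) = -5.0170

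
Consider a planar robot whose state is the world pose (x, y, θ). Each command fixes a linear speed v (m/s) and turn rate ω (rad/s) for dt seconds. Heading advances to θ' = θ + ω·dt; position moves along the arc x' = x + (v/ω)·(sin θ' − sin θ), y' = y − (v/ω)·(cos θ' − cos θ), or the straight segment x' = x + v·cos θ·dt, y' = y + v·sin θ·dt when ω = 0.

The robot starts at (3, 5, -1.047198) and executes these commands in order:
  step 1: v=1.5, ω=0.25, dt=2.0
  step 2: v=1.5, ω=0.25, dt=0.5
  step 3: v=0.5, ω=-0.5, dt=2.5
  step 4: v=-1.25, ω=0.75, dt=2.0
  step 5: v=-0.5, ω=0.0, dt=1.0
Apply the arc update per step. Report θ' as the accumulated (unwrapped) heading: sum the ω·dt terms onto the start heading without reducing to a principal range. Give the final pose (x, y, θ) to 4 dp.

step 1: θ'=-0.5472 (R=6.0000) → pose (5.0744, 2.8761, -0.5472)
step 2: θ'=-0.4222 (R=6.0000) → pose (5.7376, 2.5269, -0.4222)
step 3: θ'=-1.6722 (R=-1.0000) → pose (6.3227, 1.5134, -1.6722)
step 4: θ'=-0.1722 (R=-1.6667) → pose (4.9501, 3.3242, -0.1722)
step 5: θ'=-0.1722 (straight) → pose (4.4575, 3.4098, -0.1722)

(4.4575, 3.4098, -0.1722)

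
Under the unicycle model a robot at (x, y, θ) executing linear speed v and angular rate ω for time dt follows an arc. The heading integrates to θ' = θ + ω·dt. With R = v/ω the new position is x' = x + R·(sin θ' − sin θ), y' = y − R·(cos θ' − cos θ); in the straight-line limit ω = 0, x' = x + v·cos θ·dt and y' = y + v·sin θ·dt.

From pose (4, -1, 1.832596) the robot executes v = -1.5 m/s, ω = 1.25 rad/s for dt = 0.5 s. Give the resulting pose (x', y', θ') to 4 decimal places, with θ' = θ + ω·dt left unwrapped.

(4.4008, -1.6195, 2.4576)

θ' = 1.8326 + 1.25·0.5 = 2.4576
R = v/ω = -1.5/1.25 = -1.2000
x' = 4 + -1.2000·(sin 2.4576 − sin 1.8326) = 4.4008
y' = -1 − -1.2000·(cos 2.4576 − cos 1.8326) = -1.6195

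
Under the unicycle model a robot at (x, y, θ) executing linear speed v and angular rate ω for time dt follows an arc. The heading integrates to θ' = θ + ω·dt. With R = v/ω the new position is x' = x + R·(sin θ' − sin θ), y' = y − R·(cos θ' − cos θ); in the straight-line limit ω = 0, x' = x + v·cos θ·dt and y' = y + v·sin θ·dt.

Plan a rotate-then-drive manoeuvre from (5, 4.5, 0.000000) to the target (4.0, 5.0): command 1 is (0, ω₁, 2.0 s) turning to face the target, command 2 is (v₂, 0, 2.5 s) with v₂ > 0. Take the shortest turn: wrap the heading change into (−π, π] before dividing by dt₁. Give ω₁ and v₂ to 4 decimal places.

ω₁ = 1.3390, v₂ = 0.4472

heading to target = atan2(5−4.5, 4−5) = 2.6779
Δθ = wrap(2.6779 − 0.0000) = 2.6779; ω₁ = Δθ/dt₁ = 1.3390
distance = √((4−5)² + (5−4.5)²) = 1.1180; v₂ = distance/dt₂ = 0.4472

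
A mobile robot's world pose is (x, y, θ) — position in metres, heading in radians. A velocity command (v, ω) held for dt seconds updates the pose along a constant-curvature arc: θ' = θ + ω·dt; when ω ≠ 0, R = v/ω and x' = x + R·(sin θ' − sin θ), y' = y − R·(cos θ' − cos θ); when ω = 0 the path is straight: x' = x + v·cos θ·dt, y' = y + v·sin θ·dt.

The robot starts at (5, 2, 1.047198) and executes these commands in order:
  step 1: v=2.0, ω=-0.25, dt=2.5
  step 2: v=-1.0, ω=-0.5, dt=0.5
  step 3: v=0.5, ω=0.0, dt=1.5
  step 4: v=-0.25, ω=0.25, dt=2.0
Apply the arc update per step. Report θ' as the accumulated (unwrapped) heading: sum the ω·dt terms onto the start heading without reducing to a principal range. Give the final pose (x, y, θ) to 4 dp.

step 1: θ'=0.4222 (R=-8.0000) → pose (8.6501, 5.2975, 0.4222)
step 2: θ'=0.1722 (R=2.0000) → pose (8.1732, 5.1515, 0.1722)
step 3: θ'=0.1722 (straight) → pose (8.9121, 5.2800, 0.1722)
step 4: θ'=0.6722 (R=-1.0000) → pose (8.4608, 5.0772, 0.6722)

(8.4608, 5.0772, 0.6722)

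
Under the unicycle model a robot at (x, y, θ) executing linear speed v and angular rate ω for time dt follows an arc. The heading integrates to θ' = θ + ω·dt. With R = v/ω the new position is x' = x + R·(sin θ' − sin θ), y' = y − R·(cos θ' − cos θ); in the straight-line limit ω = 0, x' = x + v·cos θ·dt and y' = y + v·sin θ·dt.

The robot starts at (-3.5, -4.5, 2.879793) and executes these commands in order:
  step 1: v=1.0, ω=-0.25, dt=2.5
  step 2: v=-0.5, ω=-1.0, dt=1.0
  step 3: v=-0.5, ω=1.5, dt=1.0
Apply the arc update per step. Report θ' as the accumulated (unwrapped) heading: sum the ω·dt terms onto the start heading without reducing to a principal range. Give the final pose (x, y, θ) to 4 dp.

(-5.2861, -4.0475, 2.7548)

step 1: θ'=2.2548 (R=-4.0000) → pose (-5.5649, -3.1639, 2.2548)
step 2: θ'=1.2548 (R=0.5000) → pose (-5.4772, -3.6352, 1.2548)
step 3: θ'=2.7548 (R=-0.3333) → pose (-5.2861, -4.0475, 2.7548)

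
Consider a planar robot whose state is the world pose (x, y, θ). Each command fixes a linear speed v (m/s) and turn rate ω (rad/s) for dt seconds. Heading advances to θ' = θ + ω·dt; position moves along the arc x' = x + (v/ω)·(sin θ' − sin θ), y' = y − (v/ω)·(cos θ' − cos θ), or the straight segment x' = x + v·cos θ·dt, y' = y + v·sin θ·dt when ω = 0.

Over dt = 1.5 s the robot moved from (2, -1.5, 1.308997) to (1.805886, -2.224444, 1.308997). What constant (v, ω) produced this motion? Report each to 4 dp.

v = -0.5000, ω = 0.0000

Δθ = 1.308997 − 1.308997 = 0.000000
ω = Δθ/dt = 0.000000/1.5 = 0.0000
ω = 0 → v = (Δx·cos θ + Δy·sin θ)/dt = -0.5000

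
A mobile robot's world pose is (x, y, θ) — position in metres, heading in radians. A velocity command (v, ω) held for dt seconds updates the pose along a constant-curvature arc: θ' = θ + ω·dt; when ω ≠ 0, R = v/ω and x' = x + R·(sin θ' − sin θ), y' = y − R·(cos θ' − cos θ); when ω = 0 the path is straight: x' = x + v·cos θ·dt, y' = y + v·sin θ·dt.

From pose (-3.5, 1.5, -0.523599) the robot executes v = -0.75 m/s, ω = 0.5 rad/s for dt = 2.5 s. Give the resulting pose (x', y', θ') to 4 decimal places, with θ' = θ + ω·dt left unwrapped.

θ' = -0.5236 + 0.5·2.5 = 0.7264
R = v/ω = -0.75/0.5 = -1.5000
x' = -3.5 + -1.5000·(sin 0.7264 − sin -0.5236) = -5.2463
y' = 1.5 − -1.5000·(cos 0.7264 − cos -0.5236) = 1.3223

(-5.2463, 1.3223, 0.7264)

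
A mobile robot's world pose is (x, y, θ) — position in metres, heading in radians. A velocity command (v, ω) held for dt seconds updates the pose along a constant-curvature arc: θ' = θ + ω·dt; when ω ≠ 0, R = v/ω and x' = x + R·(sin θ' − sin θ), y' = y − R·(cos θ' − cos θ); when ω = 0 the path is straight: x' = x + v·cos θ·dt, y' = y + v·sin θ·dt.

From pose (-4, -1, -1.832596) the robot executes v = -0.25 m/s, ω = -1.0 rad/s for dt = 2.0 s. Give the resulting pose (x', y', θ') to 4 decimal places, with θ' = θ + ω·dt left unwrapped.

(-3.5992, -0.8721, -3.8326)

θ' = -1.8326 + -1.0·2.0 = -3.8326
R = v/ω = -0.25/-1.0 = 0.2500
x' = -4 + 0.2500·(sin -3.8326 − sin -1.8326) = -3.5992
y' = -1 − 0.2500·(cos -3.8326 − cos -1.8326) = -0.8721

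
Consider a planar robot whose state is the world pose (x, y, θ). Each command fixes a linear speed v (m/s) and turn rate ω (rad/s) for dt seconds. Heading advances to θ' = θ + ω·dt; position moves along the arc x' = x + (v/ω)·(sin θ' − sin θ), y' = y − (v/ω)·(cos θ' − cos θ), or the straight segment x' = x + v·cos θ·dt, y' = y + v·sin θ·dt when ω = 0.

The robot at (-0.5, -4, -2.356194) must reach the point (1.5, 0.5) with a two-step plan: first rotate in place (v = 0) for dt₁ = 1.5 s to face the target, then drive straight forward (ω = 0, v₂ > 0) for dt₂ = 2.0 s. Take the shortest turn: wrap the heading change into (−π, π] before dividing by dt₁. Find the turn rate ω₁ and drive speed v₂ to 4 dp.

heading to target = atan2(0.5−-4, 1.5−-0.5) = 1.1526
Δθ = wrap(1.1526 − -2.3562) = -2.7744; ω₁ = Δθ/dt₁ = -1.8496
distance = √((1.5−-0.5)² + (0.5−-4)²) = 4.9244; v₂ = distance/dt₂ = 2.4622

ω₁ = -1.8496, v₂ = 2.4622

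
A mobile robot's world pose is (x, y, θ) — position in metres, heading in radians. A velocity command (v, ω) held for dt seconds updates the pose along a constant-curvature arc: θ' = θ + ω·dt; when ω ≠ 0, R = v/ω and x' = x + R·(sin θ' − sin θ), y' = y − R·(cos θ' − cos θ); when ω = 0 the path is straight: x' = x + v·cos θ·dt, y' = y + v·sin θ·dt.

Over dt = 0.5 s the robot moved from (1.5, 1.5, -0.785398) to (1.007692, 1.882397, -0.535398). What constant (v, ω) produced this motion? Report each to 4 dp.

v = -1.2500, ω = 0.5000

Δθ = -0.535398 − -0.785398 = 0.250000
ω = Δθ/dt = 0.250000/0.5 = 0.5000
R = Δx/(sin θ' − sin θ) = -2.5000
v = R·ω = -2.5000·0.5000 = -1.2500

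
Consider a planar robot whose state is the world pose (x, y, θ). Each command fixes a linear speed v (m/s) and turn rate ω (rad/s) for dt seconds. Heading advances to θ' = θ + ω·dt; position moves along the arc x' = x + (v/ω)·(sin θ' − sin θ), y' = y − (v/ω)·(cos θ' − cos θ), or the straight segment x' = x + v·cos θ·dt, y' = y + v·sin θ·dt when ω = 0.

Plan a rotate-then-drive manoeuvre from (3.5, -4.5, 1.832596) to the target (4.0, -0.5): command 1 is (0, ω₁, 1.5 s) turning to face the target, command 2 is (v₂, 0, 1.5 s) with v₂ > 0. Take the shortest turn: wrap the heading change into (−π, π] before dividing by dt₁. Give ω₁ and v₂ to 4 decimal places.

ω₁ = -0.2574, v₂ = 2.6874

heading to target = atan2(-0.5−-4.5, 4−3.5) = 1.4464
Δθ = wrap(1.4464 − 1.8326) = -0.3862; ω₁ = Δθ/dt₁ = -0.2574
distance = √((4−3.5)² + (-0.5−-4.5)²) = 4.0311; v₂ = distance/dt₂ = 2.6874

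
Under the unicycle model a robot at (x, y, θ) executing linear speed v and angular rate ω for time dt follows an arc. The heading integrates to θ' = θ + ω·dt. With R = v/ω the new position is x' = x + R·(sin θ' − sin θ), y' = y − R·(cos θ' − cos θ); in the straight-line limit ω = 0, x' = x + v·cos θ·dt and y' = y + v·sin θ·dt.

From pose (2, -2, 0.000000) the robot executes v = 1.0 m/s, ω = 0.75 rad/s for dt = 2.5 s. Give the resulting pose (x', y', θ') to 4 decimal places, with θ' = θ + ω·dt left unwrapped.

(3.2721, -0.2673, 1.8750)

θ' = 0.0000 + 0.75·2.5 = 1.8750
R = v/ω = 1.0/0.75 = 1.3333
x' = 2 + 1.3333·(sin 1.8750 − sin 0.0000) = 3.2721
y' = -2 − 1.3333·(cos 1.8750 − cos 0.0000) = -0.2673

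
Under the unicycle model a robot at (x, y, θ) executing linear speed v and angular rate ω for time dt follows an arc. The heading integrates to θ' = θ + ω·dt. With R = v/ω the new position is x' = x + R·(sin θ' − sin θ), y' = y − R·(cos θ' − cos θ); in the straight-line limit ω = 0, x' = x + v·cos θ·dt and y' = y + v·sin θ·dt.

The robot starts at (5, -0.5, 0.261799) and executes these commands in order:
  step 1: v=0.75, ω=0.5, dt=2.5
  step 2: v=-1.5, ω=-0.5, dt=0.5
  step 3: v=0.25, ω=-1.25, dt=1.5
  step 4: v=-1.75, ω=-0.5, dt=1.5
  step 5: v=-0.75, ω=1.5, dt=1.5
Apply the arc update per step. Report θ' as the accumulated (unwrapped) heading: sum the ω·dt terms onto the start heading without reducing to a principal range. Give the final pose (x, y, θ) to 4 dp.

step 1: θ'=1.5118 (R=1.5000) → pose (6.1092, 0.8604, 1.5118)
step 2: θ'=1.2618 (R=3.0000) → pose (5.9723, 0.1250, 1.2618)
step 3: θ'=-0.6132 (R=-0.2000) → pose (6.2779, 0.2278, -0.6132)
step 4: θ'=-1.3632 (R=3.5000) → pose (4.8673, 2.3687, -1.3632)
step 5: θ'=0.8868 (R=-0.5000) → pose (3.9905, 2.5816, 0.8868)

(3.9905, 2.5816, 0.8868)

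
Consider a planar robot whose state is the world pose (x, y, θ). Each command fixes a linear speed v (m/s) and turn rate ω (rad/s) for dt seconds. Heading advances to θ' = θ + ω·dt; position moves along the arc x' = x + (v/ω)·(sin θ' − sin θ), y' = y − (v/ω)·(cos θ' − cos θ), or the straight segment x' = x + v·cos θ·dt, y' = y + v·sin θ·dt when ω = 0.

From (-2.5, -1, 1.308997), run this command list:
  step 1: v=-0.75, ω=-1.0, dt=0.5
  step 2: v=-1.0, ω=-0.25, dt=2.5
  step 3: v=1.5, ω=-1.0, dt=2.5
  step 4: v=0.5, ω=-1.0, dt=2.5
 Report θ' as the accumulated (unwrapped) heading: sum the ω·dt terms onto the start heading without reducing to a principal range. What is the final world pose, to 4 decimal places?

(-4.3322, -4.5962, -4.8160)

step 1: θ'=0.8090 (R=0.7500) → pose (-2.6817, -1.3236, 0.8090)
step 2: θ'=0.1840 (R=4.0000) → pose (-4.8443, -2.4951, 0.1840)
step 3: θ'=-2.3160 (R=-1.5000) → pose (-3.4674, -4.9870, -2.3160)
step 4: θ'=-4.8160 (R=-0.5000) → pose (-4.3322, -4.5962, -4.8160)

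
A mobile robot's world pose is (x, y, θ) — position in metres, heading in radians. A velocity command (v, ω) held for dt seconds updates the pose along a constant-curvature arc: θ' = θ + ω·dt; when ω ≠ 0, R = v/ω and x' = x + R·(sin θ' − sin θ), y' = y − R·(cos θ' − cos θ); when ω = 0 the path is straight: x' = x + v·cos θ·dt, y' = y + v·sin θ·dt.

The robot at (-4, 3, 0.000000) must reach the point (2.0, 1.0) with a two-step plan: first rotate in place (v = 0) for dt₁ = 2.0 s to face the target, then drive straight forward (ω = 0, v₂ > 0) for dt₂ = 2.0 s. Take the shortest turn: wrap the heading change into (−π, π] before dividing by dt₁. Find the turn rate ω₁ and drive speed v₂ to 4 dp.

heading to target = atan2(1−3, 2−-4) = -0.3218
Δθ = wrap(-0.3218 − 0.0000) = -0.3218; ω₁ = Δθ/dt₁ = -0.1609
distance = √((2−-4)² + (1−3)²) = 6.3246; v₂ = distance/dt₂ = 3.1623

ω₁ = -0.1609, v₂ = 3.1623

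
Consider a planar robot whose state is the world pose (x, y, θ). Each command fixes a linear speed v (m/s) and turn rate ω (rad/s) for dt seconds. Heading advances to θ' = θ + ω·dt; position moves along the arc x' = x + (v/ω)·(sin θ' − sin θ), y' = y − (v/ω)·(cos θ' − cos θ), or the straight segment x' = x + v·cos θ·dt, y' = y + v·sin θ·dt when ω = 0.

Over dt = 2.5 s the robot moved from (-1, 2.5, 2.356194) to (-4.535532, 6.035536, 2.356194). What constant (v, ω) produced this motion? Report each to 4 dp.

v = 2.0000, ω = 0.0000

Δθ = 2.356194 − 2.356194 = 0.000000
ω = Δθ/dt = 0.000000/2.5 = 0.0000
ω = 0 → v = (Δx·cos θ + Δy·sin θ)/dt = 2.0000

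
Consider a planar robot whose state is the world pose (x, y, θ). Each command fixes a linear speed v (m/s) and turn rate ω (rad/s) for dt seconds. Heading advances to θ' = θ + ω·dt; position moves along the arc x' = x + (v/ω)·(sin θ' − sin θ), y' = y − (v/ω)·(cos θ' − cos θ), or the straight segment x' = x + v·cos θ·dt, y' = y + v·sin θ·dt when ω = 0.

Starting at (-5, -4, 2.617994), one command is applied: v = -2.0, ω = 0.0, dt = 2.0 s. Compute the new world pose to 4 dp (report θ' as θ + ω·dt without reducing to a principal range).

(-1.5359, -6.0000, 2.6180)

θ' = 2.6180 + 0.0·2.0 = 2.6180
ω = 0 → straight: x' = -5 + -2.0·cos(2.6180)·2.0 = -1.5359
y' = -4 + -2.0·sin(2.6180)·2.0 = -6.0000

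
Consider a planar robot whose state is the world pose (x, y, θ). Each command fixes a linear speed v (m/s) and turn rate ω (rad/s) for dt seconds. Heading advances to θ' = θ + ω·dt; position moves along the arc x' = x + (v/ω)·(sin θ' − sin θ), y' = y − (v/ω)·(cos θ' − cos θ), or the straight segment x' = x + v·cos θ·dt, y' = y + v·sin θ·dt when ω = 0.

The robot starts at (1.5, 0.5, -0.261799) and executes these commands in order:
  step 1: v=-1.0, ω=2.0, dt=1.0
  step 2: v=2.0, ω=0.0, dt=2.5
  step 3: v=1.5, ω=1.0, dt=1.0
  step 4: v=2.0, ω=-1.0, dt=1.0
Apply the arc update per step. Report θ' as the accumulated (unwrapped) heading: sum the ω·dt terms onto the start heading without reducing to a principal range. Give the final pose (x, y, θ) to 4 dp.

step 1: θ'=1.7382 (R=-0.5000) → pose (0.8776, -0.0663, 1.7382)
step 2: θ'=1.7382 (straight) → pose (0.0445, 4.8638, 1.7382)
step 3: θ'=2.7382 (R=1.5000) → pose (-0.8458, 5.9935, 2.7382)
step 4: θ'=1.7382 (R=-2.0000) → pose (-2.0327, 7.4997, 1.7382)

(-2.0327, 7.4997, 1.7382)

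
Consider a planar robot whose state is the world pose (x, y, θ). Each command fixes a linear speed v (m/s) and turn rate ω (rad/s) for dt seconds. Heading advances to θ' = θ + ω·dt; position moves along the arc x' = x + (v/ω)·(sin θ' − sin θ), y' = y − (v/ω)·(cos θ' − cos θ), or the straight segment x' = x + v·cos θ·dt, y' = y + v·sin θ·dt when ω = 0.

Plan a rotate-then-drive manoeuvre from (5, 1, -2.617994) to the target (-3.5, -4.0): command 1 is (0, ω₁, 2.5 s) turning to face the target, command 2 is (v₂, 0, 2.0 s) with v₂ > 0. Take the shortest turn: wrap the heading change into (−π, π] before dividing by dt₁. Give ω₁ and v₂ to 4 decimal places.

ω₁ = 0.0033, v₂ = 4.9308

heading to target = atan2(-4−1, -3.5−5) = -2.6099
Δθ = wrap(-2.6099 − -2.6180) = 0.0081; ω₁ = Δθ/dt₁ = 0.0033
distance = √((-3.5−5)² + (-4−1)²) = 9.8615; v₂ = distance/dt₂ = 4.9308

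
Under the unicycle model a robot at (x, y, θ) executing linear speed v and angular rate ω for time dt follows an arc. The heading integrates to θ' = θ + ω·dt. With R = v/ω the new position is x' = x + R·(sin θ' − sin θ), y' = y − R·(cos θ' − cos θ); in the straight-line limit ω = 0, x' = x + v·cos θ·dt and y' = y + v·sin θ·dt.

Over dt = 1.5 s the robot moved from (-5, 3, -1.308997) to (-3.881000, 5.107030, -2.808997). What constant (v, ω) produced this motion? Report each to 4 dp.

v = -1.7500, ω = -1.0000

Δθ = -2.808997 − -1.308997 = -1.500000
ω = Δθ/dt = -1.500000/1.5 = -1.0000
R = −Δy/(cos θ' − cos θ) = 1.7500
v = R·ω = 1.7500·-1.0000 = -1.7500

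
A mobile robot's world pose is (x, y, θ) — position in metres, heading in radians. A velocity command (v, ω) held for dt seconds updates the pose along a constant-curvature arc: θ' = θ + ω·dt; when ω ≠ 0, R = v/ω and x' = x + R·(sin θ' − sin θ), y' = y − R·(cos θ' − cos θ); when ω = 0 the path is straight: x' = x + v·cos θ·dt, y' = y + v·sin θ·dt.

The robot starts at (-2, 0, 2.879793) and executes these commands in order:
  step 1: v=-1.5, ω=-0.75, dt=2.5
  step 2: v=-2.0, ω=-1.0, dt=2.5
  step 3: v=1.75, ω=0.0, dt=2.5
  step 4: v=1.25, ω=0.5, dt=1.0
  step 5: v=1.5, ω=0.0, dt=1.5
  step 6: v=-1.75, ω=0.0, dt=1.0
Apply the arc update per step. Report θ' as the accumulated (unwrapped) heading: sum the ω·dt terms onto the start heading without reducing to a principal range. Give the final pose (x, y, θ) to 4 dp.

(-3.5137, -8.0369, -0.9952)

step 1: θ'=1.0048 (R=2.0000) → pose (-0.8295, -3.0044, 1.0048)
step 2: θ'=-1.4952 (R=2.0000) → pose (-4.5119, -2.0829, -1.4952)
step 3: θ'=-1.4952 (straight) → pose (-4.1815, -6.4454, -1.4952)
step 4: θ'=-0.9952 (R=2.5000) → pose (-3.7859, -7.6174, -0.9952)
step 5: θ'=-0.9952 (straight) → pose (-2.5611, -9.5049, -0.9952)
step 6: θ'=-0.9952 (straight) → pose (-3.5137, -8.0369, -0.9952)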